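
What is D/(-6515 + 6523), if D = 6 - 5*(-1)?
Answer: 11/8 ≈ 1.3750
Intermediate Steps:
D = 11 (D = 6 + 5 = 11)
D/(-6515 + 6523) = 11/(-6515 + 6523) = 11/8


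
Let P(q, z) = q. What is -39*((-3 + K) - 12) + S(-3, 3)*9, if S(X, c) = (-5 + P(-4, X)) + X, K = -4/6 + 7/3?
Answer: 412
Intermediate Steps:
K = 5/3 (K = -4*⅙ + 7*(⅓) = -⅔ + 7/3 = 5/3 ≈ 1.6667)
S(X, c) = -9 + X (S(X, c) = (-5 - 4) + X = -9 + X)
-39*((-3 + K) - 12) + S(-3, 3)*9 = -39*((-3 + 5/3) - 12) + (-9 - 3)*9 = -39*(-4/3 - 12) - 12*9 = -39*(-40/3) - 108 = 520 - 108 = 412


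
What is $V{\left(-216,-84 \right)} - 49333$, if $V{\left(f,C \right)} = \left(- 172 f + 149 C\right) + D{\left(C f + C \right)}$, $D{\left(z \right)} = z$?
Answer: $-6637$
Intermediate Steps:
$V{\left(f,C \right)} = - 172 f + 150 C + C f$ ($V{\left(f,C \right)} = \left(- 172 f + 149 C\right) + \left(C f + C\right) = \left(- 172 f + 149 C\right) + \left(C + C f\right) = - 172 f + 150 C + C f$)
$V{\left(-216,-84 \right)} - 49333 = \left(\left(-172\right) \left(-216\right) + 150 \left(-84\right) - -18144\right) - 49333 = \left(37152 - 12600 + 18144\right) - 49333 = 42696 - 49333 = -6637$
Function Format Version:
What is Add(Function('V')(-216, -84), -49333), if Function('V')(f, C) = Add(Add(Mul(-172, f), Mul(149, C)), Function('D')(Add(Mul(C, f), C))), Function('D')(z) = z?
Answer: -6637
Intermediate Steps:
Function('V')(f, C) = Add(Mul(-172, f), Mul(150, C), Mul(C, f)) (Function('V')(f, C) = Add(Add(Mul(-172, f), Mul(149, C)), Add(Mul(C, f), C)) = Add(Add(Mul(-172, f), Mul(149, C)), Add(C, Mul(C, f))) = Add(Mul(-172, f), Mul(150, C), Mul(C, f)))
Add(Function('V')(-216, -84), -49333) = Add(Add(Mul(-172, -216), Mul(150, -84), Mul(-84, -216)), -49333) = Add(Add(37152, -12600, 18144), -49333) = Add(42696, -49333) = -6637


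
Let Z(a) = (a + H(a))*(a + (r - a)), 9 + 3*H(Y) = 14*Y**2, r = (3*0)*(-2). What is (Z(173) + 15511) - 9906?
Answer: 5605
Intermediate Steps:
r = 0 (r = 0*(-2) = 0)
H(Y) = -3 + 14*Y**2/3 (H(Y) = -3 + (14*Y**2)/3 = -3 + 14*Y**2/3)
Z(a) = 0 (Z(a) = (a + (-3 + 14*a**2/3))*(a + (0 - a)) = (-3 + a + 14*a**2/3)*(a - a) = (-3 + a + 14*a**2/3)*0 = 0)
(Z(173) + 15511) - 9906 = (0 + 15511) - 9906 = 15511 - 9906 = 5605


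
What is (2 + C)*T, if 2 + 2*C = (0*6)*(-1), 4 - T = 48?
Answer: -44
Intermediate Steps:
T = -44 (T = 4 - 1*48 = 4 - 48 = -44)
C = -1 (C = -1 + ((0*6)*(-1))/2 = -1 + (0*(-1))/2 = -1 + (1/2)*0 = -1 + 0 = -1)
(2 + C)*T = (2 - 1)*(-44) = 1*(-44) = -44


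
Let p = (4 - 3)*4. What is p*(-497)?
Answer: -1988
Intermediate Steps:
p = 4 (p = 1*4 = 4)
p*(-497) = 4*(-497) = -1988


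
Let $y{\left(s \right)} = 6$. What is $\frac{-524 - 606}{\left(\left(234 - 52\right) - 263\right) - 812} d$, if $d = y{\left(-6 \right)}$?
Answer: $\frac{6780}{893} \approx 7.5924$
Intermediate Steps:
$d = 6$
$\frac{-524 - 606}{\left(\left(234 - 52\right) - 263\right) - 812} d = \frac{-524 - 606}{\left(\left(234 - 52\right) - 263\right) - 812} \cdot 6 = - \frac{1130}{\left(182 - 263\right) - 812} \cdot 6 = - \frac{1130}{-81 - 812} \cdot 6 = - \frac{1130}{-893} \cdot 6 = \left(-1130\right) \left(- \frac{1}{893}\right) 6 = \frac{1130}{893} \cdot 6 = \frac{6780}{893}$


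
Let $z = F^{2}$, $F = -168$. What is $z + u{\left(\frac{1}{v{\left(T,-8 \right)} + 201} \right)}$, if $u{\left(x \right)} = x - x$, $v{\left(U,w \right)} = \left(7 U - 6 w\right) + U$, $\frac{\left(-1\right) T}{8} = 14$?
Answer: $28224$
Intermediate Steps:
$T = -112$ ($T = \left(-8\right) 14 = -112$)
$v{\left(U,w \right)} = - 6 w + 8 U$ ($v{\left(U,w \right)} = \left(- 6 w + 7 U\right) + U = - 6 w + 8 U$)
$u{\left(x \right)} = 0$
$z = 28224$ ($z = \left(-168\right)^{2} = 28224$)
$z + u{\left(\frac{1}{v{\left(T,-8 \right)} + 201} \right)} = 28224 + 0 = 28224$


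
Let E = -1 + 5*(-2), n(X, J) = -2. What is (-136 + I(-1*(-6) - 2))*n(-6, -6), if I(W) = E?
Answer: 294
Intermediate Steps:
E = -11 (E = -1 - 10 = -11)
I(W) = -11
(-136 + I(-1*(-6) - 2))*n(-6, -6) = (-136 - 11)*(-2) = -147*(-2) = 294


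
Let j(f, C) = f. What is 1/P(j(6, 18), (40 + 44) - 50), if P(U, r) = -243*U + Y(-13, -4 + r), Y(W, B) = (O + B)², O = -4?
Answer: -1/782 ≈ -0.0012788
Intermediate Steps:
Y(W, B) = (-4 + B)²
P(U, r) = (-8 + r)² - 243*U (P(U, r) = -243*U + (-4 + (-4 + r))² = -243*U + (-8 + r)² = (-8 + r)² - 243*U)
1/P(j(6, 18), (40 + 44) - 50) = 1/((-8 + ((40 + 44) - 50))² - 243*6) = 1/((-8 + (84 - 50))² - 1458) = 1/((-8 + 34)² - 1458) = 1/(26² - 1458) = 1/(676 - 1458) = 1/(-782) = -1/782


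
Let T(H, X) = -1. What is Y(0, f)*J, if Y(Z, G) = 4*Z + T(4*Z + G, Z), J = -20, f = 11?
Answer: 20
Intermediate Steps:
Y(Z, G) = -1 + 4*Z (Y(Z, G) = 4*Z - 1 = -1 + 4*Z)
Y(0, f)*J = (-1 + 4*0)*(-20) = (-1 + 0)*(-20) = -1*(-20) = 20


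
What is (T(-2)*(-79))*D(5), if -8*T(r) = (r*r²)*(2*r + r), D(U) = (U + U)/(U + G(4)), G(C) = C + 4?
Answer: 4740/13 ≈ 364.62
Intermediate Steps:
G(C) = 4 + C
D(U) = 2*U/(8 + U) (D(U) = (U + U)/(U + (4 + 4)) = (2*U)/(U + 8) = (2*U)/(8 + U) = 2*U/(8 + U))
T(r) = -3*r⁴/8 (T(r) = -r*r²*(2*r + r)/8 = -r³*3*r/8 = -3*r⁴/8)
(T(-2)*(-79))*D(5) = (-3/8*(-2)⁴*(-79))*(2*5/(8 + 5)) = (-3/8*16*(-79))*(2*5/13) = (-6*(-79))*(2*5*(1/13)) = 474*(10/13) = 4740/13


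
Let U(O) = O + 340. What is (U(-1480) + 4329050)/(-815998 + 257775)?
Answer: -4327910/558223 ≈ -7.7530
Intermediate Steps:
U(O) = 340 + O
(U(-1480) + 4329050)/(-815998 + 257775) = ((340 - 1480) + 4329050)/(-815998 + 257775) = (-1140 + 4329050)/(-558223) = 4327910*(-1/558223) = -4327910/558223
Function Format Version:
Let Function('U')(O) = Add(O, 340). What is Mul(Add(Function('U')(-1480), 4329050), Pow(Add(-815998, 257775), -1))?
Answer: Rational(-4327910, 558223) ≈ -7.7530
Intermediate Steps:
Function('U')(O) = Add(340, O)
Mul(Add(Function('U')(-1480), 4329050), Pow(Add(-815998, 257775), -1)) = Mul(Add(Add(340, -1480), 4329050), Pow(Add(-815998, 257775), -1)) = Mul(Add(-1140, 4329050), Pow(-558223, -1)) = Mul(4327910, Rational(-1, 558223)) = Rational(-4327910, 558223)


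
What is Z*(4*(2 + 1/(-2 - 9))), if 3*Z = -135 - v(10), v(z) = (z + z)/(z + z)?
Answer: -3808/11 ≈ -346.18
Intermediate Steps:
v(z) = 1 (v(z) = (2*z)/((2*z)) = (2*z)*(1/(2*z)) = 1)
Z = -136/3 (Z = (-135 - 1*1)/3 = (-135 - 1)/3 = (⅓)*(-136) = -136/3 ≈ -45.333)
Z*(4*(2 + 1/(-2 - 9))) = -544*(2 + 1/(-2 - 9))/3 = -544*(2 + 1/(-11))/3 = -544*(2 - 1/11)/3 = -544*21/(3*11) = -136/3*84/11 = -3808/11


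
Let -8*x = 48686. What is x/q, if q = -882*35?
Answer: 24343/123480 ≈ 0.19714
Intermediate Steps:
x = -24343/4 (x = -⅛*48686 = -24343/4 ≈ -6085.8)
q = -30870
x/q = -24343/4/(-30870) = -24343/4*(-1/30870) = 24343/123480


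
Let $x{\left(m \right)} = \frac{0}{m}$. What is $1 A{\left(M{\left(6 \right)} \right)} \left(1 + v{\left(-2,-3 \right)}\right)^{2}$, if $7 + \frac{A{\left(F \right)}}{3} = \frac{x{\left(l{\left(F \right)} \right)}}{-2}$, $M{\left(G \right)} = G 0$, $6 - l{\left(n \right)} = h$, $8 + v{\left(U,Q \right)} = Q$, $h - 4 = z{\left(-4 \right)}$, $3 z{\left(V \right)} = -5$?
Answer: $-2100$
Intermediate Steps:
$z{\left(V \right)} = - \frac{5}{3}$ ($z{\left(V \right)} = \frac{1}{3} \left(-5\right) = - \frac{5}{3}$)
$h = \frac{7}{3}$ ($h = 4 - \frac{5}{3} = \frac{7}{3} \approx 2.3333$)
$v{\left(U,Q \right)} = -8 + Q$
$l{\left(n \right)} = \frac{11}{3}$ ($l{\left(n \right)} = 6 - \frac{7}{3} = \frac{11}{3}$)
$x{\left(m \right)} = 0$
$M{\left(G \right)} = 0$
$A{\left(F \right)} = -21$ ($A{\left(F \right)} = -21 + 3 \frac{0}{-2} = -21 + 3 \cdot 0 \left(- \frac{1}{2}\right) = -21 + 3 \cdot 0 = -21 + 0 = -21$)
$1 A{\left(M{\left(6 \right)} \right)} \left(1 + v{\left(-2,-3 \right)}\right)^{2} = 1 \left(-21\right) \left(1 - 11\right)^{2} = - 21 \left(1 - 11\right)^{2} = - 21 \left(-10\right)^{2} = \left(-21\right) 100 = -2100$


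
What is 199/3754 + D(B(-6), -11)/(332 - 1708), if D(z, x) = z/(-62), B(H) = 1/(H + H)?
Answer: 101860651/1921567488 ≈ 0.053009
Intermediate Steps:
B(H) = 1/(2*H)
D(z, x) = -z/62 (D(z, x) = z*(-1/62) = -z/62)
199/3754 + D(B(-6), -11)/(332 - 1708) = 199/3754 + (-1/(124*(-6)))/(332 - 1708) = 199*(1/3754) - (-1)/(124*6)/(-1376) = 199/3754 - 1/62*(-1/12)*(-1/1376) = 199/3754 + (1/744)*(-1/1376) = 199/3754 - 1/1023744 = 101860651/1921567488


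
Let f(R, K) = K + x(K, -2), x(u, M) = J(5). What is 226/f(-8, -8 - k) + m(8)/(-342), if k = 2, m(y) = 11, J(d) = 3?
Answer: -77369/2394 ≈ -32.318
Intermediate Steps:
x(u, M) = 3
f(R, K) = 3 + K (f(R, K) = K + 3 = 3 + K)
226/f(-8, -8 - k) + m(8)/(-342) = 226/(3 + (-8 - 1*2)) + 11/(-342) = 226/(3 + (-8 - 2)) + 11*(-1/342) = 226/(3 - 10) - 11/342 = 226/(-7) - 11/342 = 226*(-⅐) - 11/342 = -226/7 - 11/342 = -77369/2394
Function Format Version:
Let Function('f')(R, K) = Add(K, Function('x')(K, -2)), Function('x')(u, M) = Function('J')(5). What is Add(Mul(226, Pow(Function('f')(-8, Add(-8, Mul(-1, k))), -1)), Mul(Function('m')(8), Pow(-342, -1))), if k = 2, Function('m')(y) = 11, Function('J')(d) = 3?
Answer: Rational(-77369, 2394) ≈ -32.318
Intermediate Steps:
Function('x')(u, M) = 3
Function('f')(R, K) = Add(3, K) (Function('f')(R, K) = Add(K, 3) = Add(3, K))
Add(Mul(226, Pow(Function('f')(-8, Add(-8, Mul(-1, k))), -1)), Mul(Function('m')(8), Pow(-342, -1))) = Add(Mul(226, Pow(Add(3, Add(-8, Mul(-1, 2))), -1)), Mul(11, Pow(-342, -1))) = Add(Mul(226, Pow(Add(3, Add(-8, -2)), -1)), Mul(11, Rational(-1, 342))) = Add(Mul(226, Pow(Add(3, -10), -1)), Rational(-11, 342)) = Add(Mul(226, Pow(-7, -1)), Rational(-11, 342)) = Add(Mul(226, Rational(-1, 7)), Rational(-11, 342)) = Add(Rational(-226, 7), Rational(-11, 342)) = Rational(-77369, 2394)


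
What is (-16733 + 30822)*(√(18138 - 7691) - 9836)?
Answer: -138579404 + 14089*√10447 ≈ -1.3714e+8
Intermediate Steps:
(-16733 + 30822)*(√(18138 - 7691) - 9836) = 14089*(√10447 - 9836) = 14089*(-9836 + √10447) = -138579404 + 14089*√10447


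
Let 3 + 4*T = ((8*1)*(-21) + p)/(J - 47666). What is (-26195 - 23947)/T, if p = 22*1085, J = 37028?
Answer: 133352649/3476 ≈ 38364.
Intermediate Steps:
p = 23870
T = -6952/5319 (T = -¾ + (((8*1)*(-21) + 23870)/(37028 - 47666))/4 = -¾ + ((8*(-21) + 23870)/(-10638))/4 = -¾ + ((-168 + 23870)*(-1/10638))/4 = -¾ + (23702*(-1/10638))/4 = -¾ + (¼)*(-11851/5319) = -¾ - 11851/21276 = -6952/5319 ≈ -1.3070)
(-26195 - 23947)/T = (-26195 - 23947)/(-6952/5319) = -50142*(-5319/6952) = 133352649/3476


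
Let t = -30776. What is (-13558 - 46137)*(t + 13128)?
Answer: 1053497360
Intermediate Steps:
(-13558 - 46137)*(t + 13128) = (-13558 - 46137)*(-30776 + 13128) = -59695*(-17648) = 1053497360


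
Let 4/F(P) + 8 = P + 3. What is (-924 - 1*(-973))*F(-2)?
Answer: -28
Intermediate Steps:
F(P) = 4/(-5 + P) (F(P) = 4/(-8 + (P + 3)) = 4/(-8 + (3 + P)) = 4/(-5 + P))
(-924 - 1*(-973))*F(-2) = (-924 - 1*(-973))*(4/(-5 - 2)) = (-924 + 973)*(4/(-7)) = 49*(4*(-⅐)) = 49*(-4/7) = -28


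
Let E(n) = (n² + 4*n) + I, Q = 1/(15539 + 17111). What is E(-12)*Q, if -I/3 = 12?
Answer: 6/3265 ≈ 0.0018377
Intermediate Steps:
I = -36 (I = -3*12 = -36)
Q = 1/32650 ≈ 3.0628e-5
E(n) = -36 + n² + 4*n (E(n) = (n² + 4*n) - 36 = -36 + n² + 4*n)
E(-12)*Q = (-36 + (-12)² + 4*(-12))*(1/32650) = (-36 + 144 - 48)*(1/32650) = 60*(1/32650) = 6/3265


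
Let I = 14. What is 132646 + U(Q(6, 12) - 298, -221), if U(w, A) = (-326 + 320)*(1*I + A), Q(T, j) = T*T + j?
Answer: 133888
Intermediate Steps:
Q(T, j) = j + T² (Q(T, j) = T² + j = j + T²)
U(w, A) = -84 - 6*A (U(w, A) = (-326 + 320)*(1*14 + A) = -6*(14 + A) = -84 - 6*A)
132646 + U(Q(6, 12) - 298, -221) = 132646 + (-84 - 6*(-221)) = 132646 + (-84 + 1326) = 132646 + 1242 = 133888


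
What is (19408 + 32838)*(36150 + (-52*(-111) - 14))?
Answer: 2189525368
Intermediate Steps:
(19408 + 32838)*(36150 + (-52*(-111) - 14)) = 52246*(36150 + (5772 - 14)) = 52246*(36150 + 5758) = 52246*41908 = 2189525368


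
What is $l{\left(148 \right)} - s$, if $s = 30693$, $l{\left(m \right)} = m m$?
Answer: $-8789$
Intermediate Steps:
$l{\left(m \right)} = m^{2}$
$l{\left(148 \right)} - s = 148^{2} - 30693 = 21904 - 30693 = -8789$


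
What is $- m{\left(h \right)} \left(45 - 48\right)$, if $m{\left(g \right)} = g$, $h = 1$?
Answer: $3$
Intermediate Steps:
$- m{\left(h \right)} \left(45 - 48\right) = - 1 \left(45 - 48\right) = - 1 \left(-3\right) = \left(-1\right) \left(-3\right) = 3$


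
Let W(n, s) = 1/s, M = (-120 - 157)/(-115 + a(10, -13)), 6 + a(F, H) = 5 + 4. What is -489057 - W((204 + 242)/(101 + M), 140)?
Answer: -68467981/140 ≈ -4.8906e+5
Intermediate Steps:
a(F, H) = 3 (a(F, H) = -6 + (5 + 4) = -6 + 9 = 3)
M = 277/112 (M = (-120 - 157)/(-115 + 3) = -277/(-112) = -277*(-1/112) = 277/112 ≈ 2.4732)
-489057 - W((204 + 242)/(101 + M), 140) = -489057 - 1/140 = -68467981/140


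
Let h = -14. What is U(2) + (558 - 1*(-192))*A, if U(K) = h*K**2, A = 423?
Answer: 317194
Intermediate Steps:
U(K) = -14*K**2
U(2) + (558 - 1*(-192))*A = -14*2**2 + (558 - 1*(-192))*423 = -14*4 + (558 + 192)*423 = -56 + 750*423 = -56 + 317250 = 317194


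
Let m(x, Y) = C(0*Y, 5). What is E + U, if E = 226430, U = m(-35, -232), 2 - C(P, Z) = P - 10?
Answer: 226442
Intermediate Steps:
C(P, Z) = 12 - P (C(P, Z) = 2 - (P - 10) = 2 - (-10 + P) = 2 + (10 - P) = 12 - P)
m(x, Y) = 12 (m(x, Y) = 12 - 0*Y = 12 - 1*0 = 12 + 0 = 12)
U = 12
E + U = 226430 + 12 = 226442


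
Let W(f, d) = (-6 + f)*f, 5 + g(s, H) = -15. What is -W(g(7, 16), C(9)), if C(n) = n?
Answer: -520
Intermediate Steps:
g(s, H) = -20 (g(s, H) = -5 - 15 = -20)
W(f, d) = f*(-6 + f)
-W(g(7, 16), C(9)) = -(-20)*(-6 - 20) = -(-20)*(-26) = -1*520 = -520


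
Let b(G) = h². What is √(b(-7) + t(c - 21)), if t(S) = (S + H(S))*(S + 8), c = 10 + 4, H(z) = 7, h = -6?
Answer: 6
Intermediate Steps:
c = 14
t(S) = (7 + S)*(8 + S) (t(S) = (S + 7)*(S + 8) = (7 + S)*(8 + S))
b(G) = 36 (b(G) = (-6)² = 36)
√(b(-7) + t(c - 21)) = √(36 + (56 + (14 - 21)² + 15*(14 - 21))) = √(36 + (56 + (-7)² + 15*(-7))) = √(36 + (56 + 49 - 105)) = √(36 + 0) = √36 = 6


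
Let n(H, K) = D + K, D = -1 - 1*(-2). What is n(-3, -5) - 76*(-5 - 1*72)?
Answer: 5848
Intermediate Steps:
D = 1 (D = -1 + 2 = 1)
n(H, K) = 1 + K
n(-3, -5) - 76*(-5 - 1*72) = (1 - 5) - 76*(-5 - 1*72) = -4 - 76*(-5 - 72) = -4 - 76*(-77) = -4 + 5852 = 5848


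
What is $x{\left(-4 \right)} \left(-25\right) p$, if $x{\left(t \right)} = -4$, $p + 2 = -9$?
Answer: $-1100$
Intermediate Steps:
$p = -11$ ($p = -2 - 9 = -11$)
$x{\left(-4 \right)} \left(-25\right) p = \left(-4\right) \left(-25\right) \left(-11\right) = 100 \left(-11\right) = -1100$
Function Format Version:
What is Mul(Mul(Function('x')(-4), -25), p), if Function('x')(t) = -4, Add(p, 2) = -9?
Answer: -1100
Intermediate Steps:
p = -11 (p = Add(-2, -9) = -11)
Mul(Mul(Function('x')(-4), -25), p) = Mul(Mul(-4, -25), -11) = Mul(100, -11) = -1100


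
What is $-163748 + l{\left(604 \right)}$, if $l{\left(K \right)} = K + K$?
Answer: $-162540$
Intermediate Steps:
$l{\left(K \right)} = 2 K$
$-163748 + l{\left(604 \right)} = -163748 + 2 \cdot 604 = -163748 + 1208 = -162540$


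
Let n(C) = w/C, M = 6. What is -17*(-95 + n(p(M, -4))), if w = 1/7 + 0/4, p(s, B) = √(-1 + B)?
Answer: 1615 + 17*I*√5/35 ≈ 1615.0 + 1.0861*I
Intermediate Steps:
w = ⅐ (w = 1*(⅐) + 0*(¼) = ⅐ + 0 = ⅐ ≈ 0.14286)
n(C) = 1/(7*C)
-17*(-95 + n(p(M, -4))) = -17*(-95 + 1/(7*(√(-1 - 4)))) = -17*(-95 + 1/(7*(√(-5)))) = -17*(-95 + 1/(7*((I*√5)))) = -17*(-95 + (-I*√5/5)/7) = -17*(-95 - I*√5/35) = 1615 + 17*I*√5/35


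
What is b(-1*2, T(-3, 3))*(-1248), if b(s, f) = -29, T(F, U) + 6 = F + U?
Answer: 36192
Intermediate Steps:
T(F, U) = -6 + F + U (T(F, U) = -6 + (F + U) = -6 + F + U)
b(-1*2, T(-3, 3))*(-1248) = -29*(-1248) = 36192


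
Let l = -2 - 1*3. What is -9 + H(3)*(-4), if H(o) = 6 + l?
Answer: -13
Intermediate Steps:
l = -5 (l = -2 - 3 = -5)
H(o) = 1 (H(o) = 6 - 5 = 1)
-9 + H(3)*(-4) = -9 + 1*(-4) = -9 - 4 = -13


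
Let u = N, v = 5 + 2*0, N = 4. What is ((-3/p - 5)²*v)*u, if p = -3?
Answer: 320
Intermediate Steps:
v = 5 (v = 5 + 0 = 5)
u = 4
((-3/p - 5)²*v)*u = ((-3/(-3) - 5)²*5)*4 = ((-3*(-⅓) - 5)²*5)*4 = ((1 - 5)²*5)*4 = ((-4)²*5)*4 = (16*5)*4 = 80*4 = 320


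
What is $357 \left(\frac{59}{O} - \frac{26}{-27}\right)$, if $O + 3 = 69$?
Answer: $\frac{131257}{198} \approx 662.91$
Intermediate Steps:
$O = 66$ ($O = -3 + 69 = 66$)
$357 \left(\frac{59}{O} - \frac{26}{-27}\right) = 357 \left(\frac{59}{66} - \frac{26}{-27}\right) = 357 \left(59 \cdot \frac{1}{66} - - \frac{26}{27}\right) = 357 \left(\frac{59}{66} + \frac{26}{27}\right) = 357 \cdot \frac{1103}{594} = \frac{131257}{198}$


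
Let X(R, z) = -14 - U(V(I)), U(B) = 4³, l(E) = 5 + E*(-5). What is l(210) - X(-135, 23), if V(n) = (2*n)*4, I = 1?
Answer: -967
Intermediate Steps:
V(n) = 8*n
l(E) = 5 - 5*E
U(B) = 64
X(R, z) = -78 (X(R, z) = -14 - 1*64 = -14 - 64 = -78)
l(210) - X(-135, 23) = (5 - 5*210) - 1*(-78) = (5 - 1050) + 78 = -1045 + 78 = -967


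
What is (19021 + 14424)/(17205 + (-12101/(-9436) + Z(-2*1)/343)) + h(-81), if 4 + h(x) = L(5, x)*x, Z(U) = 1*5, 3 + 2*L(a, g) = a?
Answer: -660759882285/7955572309 ≈ -83.056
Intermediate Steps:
L(a, g) = -3/2 + a/2
Z(U) = 5
h(x) = -4 + x (h(x) = -4 + (-3/2 + (½)*5)*x = -4 + (-3/2 + 5/2)*x = -4 + 1*x = -4 + x)
(19021 + 14424)/(17205 + (-12101/(-9436) + Z(-2*1)/343)) + h(-81) = (19021 + 14424)/(17205 + (-12101/(-9436) + 5/343)) + (-4 - 81) = 33445/(17205 + (-12101*(-1/9436) + 5*(1/343))) - 85 = 33445/(17205 + (12101/9436 + 5/343)) - 85 = 33445/(17205 + 599689/462364) - 85 = 33445/(7955572309/462364) - 85 = 33445*(462364/7955572309) - 85 = 15463763980/7955572309 - 85 = -660759882285/7955572309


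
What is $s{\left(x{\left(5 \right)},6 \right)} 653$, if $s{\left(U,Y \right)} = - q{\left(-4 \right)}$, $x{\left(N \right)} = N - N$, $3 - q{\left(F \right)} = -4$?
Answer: $-4571$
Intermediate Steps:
$q{\left(F \right)} = 7$ ($q{\left(F \right)} = 3 - -4 = 3 + 4 = 7$)
$x{\left(N \right)} = 0$
$s{\left(U,Y \right)} = -7$ ($s{\left(U,Y \right)} = \left(-1\right) 7 = -7$)
$s{\left(x{\left(5 \right)},6 \right)} 653 = \left(-7\right) 653 = -4571$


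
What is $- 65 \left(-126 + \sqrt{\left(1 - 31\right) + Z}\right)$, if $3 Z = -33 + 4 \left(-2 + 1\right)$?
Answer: $8190 - \frac{65 i \sqrt{381}}{3} \approx 8190.0 - 422.92 i$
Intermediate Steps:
$Z = - \frac{37}{3}$ ($Z = \frac{-33 + 4 \left(-2 + 1\right)}{3} = \frac{-33 + 4 \left(-1\right)}{3} = \frac{-33 - 4}{3} = \frac{1}{3} \left(-37\right) = - \frac{37}{3} \approx -12.333$)
$- 65 \left(-126 + \sqrt{\left(1 - 31\right) + Z}\right) = - 65 \left(-126 + \sqrt{\left(1 - 31\right) - \frac{37}{3}}\right) = - 65 \left(-126 + \sqrt{-30 - \frac{37}{3}}\right) = - 65 \left(-126 + \sqrt{- \frac{127}{3}}\right) = - 65 \left(-126 + \frac{i \sqrt{381}}{3}\right) = 8190 - \frac{65 i \sqrt{381}}{3}$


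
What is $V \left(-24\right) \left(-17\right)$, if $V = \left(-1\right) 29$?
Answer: $-11832$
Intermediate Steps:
$V = -29$
$V \left(-24\right) \left(-17\right) = \left(-29\right) \left(-24\right) \left(-17\right) = 696 \left(-17\right) = -11832$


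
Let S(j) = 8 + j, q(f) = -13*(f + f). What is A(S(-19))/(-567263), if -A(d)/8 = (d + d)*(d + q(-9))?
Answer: -39248/567263 ≈ -0.069188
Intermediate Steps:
q(f) = -26*f
A(d) = -16*d*(234 + d) (A(d) = -8*(d + d)*(d - 26*(-9)) = -8*2*d*(d + 234) = -8*2*d*(234 + d) = -16*d*(234 + d))
A(S(-19))/(-567263) = -16*(8 - 19)*(234 + (8 - 19))/(-567263) = -16*(-11)*(234 - 11)*(-1/567263) = -16*(-11)*223*(-1/567263) = 39248*(-1/567263) = -39248/567263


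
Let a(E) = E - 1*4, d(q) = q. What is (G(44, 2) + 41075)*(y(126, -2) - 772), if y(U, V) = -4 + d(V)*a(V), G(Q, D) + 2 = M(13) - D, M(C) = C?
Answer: -31388176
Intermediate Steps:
a(E) = -4 + E (a(E) = E - 4 = -4 + E)
G(Q, D) = 11 - D (G(Q, D) = -2 + (13 - D) = 11 - D)
y(U, V) = -4 + V*(-4 + V)
(G(44, 2) + 41075)*(y(126, -2) - 772) = ((11 - 1*2) + 41075)*((-4 - 2*(-4 - 2)) - 772) = ((11 - 2) + 41075)*((-4 - 2*(-6)) - 772) = (9 + 41075)*((-4 + 12) - 772) = 41084*(8 - 772) = 41084*(-764) = -31388176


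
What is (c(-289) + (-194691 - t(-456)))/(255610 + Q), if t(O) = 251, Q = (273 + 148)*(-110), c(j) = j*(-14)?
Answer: -47724/52325 ≈ -0.91207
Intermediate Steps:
c(j) = -14*j
Q = -46310 (Q = 421*(-110) = -46310)
(c(-289) + (-194691 - t(-456)))/(255610 + Q) = (-14*(-289) + (-194691 - 1*251))/(255610 - 46310) = (4046 + (-194691 - 251))/209300 = (4046 - 194942)*(1/209300) = -190896*1/209300 = -47724/52325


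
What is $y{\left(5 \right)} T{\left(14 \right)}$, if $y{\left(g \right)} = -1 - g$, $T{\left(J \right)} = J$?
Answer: $-84$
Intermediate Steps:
$y{\left(5 \right)} T{\left(14 \right)} = \left(-1 - 5\right) 14 = \left(-6\right) 14 = -84$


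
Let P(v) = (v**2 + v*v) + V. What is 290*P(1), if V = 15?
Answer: 4930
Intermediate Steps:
P(v) = 15 + 2*v**2 (P(v) = (v**2 + v*v) + 15 = (v**2 + v**2) + 15 = 2*v**2 + 15 = 15 + 2*v**2)
290*P(1) = 290*(15 + 2*1**2) = 290*(15 + 2*1) = 290*(15 + 2) = 290*17 = 4930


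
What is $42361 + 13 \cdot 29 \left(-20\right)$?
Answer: $34821$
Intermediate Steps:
$42361 + 13 \cdot 29 \left(-20\right) = 42361 + 377 \left(-20\right) = 42361 - 7540 = 34821$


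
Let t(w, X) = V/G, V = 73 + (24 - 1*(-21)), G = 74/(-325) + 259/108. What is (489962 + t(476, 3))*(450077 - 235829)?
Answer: 7998074272421808/76183 ≈ 1.0499e+11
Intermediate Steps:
G = 76183/35100 (G = 74*(-1/325) + 259*(1/108) = -74/325 + 259/108 = 76183/35100 ≈ 2.1705)
V = 118 (V = 73 + (24 + 21) = 73 + 45 = 118)
t(w, X) = 4141800/76183 (t(w, X) = 118/(76183/35100) = 118*(35100/76183) = 4141800/76183)
(489962 + t(476, 3))*(450077 - 235829) = (489962 + 4141800/76183)*(450077 - 235829) = (37330916846/76183)*214248 = 7998074272421808/76183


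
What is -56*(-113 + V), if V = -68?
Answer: 10136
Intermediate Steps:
-56*(-113 + V) = -56*(-113 - 68) = -56*(-181) = 10136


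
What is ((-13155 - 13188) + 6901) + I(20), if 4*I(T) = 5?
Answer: -77763/4 ≈ -19441.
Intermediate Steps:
I(T) = 5/4 (I(T) = (¼)*5 = 5/4)
((-13155 - 13188) + 6901) + I(20) = ((-13155 - 13188) + 6901) + 5/4 = (-26343 + 6901) + 5/4 = -19442 + 5/4 = -77763/4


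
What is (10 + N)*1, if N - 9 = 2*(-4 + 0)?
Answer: 11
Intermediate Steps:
N = 1 (N = 9 + 2*(-4 + 0) = 9 + 2*(-4) = 9 - 8 = 1)
(10 + N)*1 = (10 + 1)*1 = 11*1 = 11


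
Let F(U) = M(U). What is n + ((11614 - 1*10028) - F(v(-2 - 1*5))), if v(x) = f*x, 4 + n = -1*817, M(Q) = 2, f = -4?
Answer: 763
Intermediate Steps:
n = -821 (n = -4 - 1*817 = -4 - 817 = -821)
v(x) = -4*x
F(U) = 2
n + ((11614 - 1*10028) - F(v(-2 - 1*5))) = -821 + ((11614 - 1*10028) - 1*2) = -821 + ((11614 - 10028) - 2) = -821 + (1586 - 2) = -821 + 1584 = 763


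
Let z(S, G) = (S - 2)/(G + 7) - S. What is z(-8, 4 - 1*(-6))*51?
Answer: 378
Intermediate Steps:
z(S, G) = -S + (-2 + S)/(7 + G) (z(S, G) = (-2 + S)/(7 + G) - S = -S + (-2 + S)/(7 + G))
z(-8, 4 - 1*(-6))*51 = ((-2 - 6*(-8) - 1*(4 - 1*(-6))*(-8))/(7 + (4 - 1*(-6))))*51 = ((-2 + 48 - 1*(4 + 6)*(-8))/(7 + (4 + 6)))*51 = ((-2 + 48 - 1*10*(-8))/(7 + 10))*51 = ((-2 + 48 + 80)/17)*51 = ((1/17)*126)*51 = (126/17)*51 = 378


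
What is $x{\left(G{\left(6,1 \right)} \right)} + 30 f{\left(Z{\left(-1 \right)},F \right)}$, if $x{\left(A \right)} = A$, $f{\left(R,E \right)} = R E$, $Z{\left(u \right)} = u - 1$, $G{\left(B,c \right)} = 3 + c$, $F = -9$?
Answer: $544$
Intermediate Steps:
$Z{\left(u \right)} = -1 + u$
$f{\left(R,E \right)} = E R$
$x{\left(G{\left(6,1 \right)} \right)} + 30 f{\left(Z{\left(-1 \right)},F \right)} = \left(3 + 1\right) + 30 \left(- 9 \left(-1 - 1\right)\right) = 4 + 30 \left(\left(-9\right) \left(-2\right)\right) = 4 + 30 \cdot 18 = 4 + 540 = 544$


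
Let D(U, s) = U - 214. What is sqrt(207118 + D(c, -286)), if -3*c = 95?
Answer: sqrt(1861851)/3 ≈ 454.83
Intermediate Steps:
c = -95/3 (c = -1/3*95 = -95/3 ≈ -31.667)
D(U, s) = -214 + U
sqrt(207118 + D(c, -286)) = sqrt(207118 + (-214 - 95/3)) = sqrt(207118 - 737/3) = sqrt(620617/3) = sqrt(1861851)/3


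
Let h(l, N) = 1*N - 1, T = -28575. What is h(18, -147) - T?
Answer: 28427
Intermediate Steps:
h(l, N) = -1 + N (h(l, N) = N - 1 = -1 + N)
h(18, -147) - T = (-1 - 147) - 1*(-28575) = -148 + 28575 = 28427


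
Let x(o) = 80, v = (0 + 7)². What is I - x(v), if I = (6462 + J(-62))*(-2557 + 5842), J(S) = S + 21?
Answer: 21092905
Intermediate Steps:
J(S) = 21 + S
v = 49 (v = 7² = 49)
I = 21092985 (I = (6462 + (21 - 62))*(-2557 + 5842) = (6462 - 41)*3285 = 6421*3285 = 21092985)
I - x(v) = 21092985 - 1*80 = 21092985 - 80 = 21092905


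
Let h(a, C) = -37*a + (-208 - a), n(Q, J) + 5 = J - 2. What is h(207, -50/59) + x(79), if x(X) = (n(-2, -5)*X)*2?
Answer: -9970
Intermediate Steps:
n(Q, J) = -7 + J (n(Q, J) = -5 + (J - 2) = -5 + (-2 + J) = -7 + J)
x(X) = -24*X (x(X) = ((-7 - 5)*X)*2 = -12*X*2 = -24*X)
h(a, C) = -208 - 38*a
h(207, -50/59) + x(79) = (-208 - 38*207) - 24*79 = (-208 - 7866) - 1896 = -8074 - 1896 = -9970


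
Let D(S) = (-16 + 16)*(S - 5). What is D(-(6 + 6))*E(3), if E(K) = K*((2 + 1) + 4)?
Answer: 0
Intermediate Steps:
D(S) = 0 (D(S) = 0*(-5 + S) = 0)
E(K) = 7*K (E(K) = K*(3 + 4) = K*7 = 7*K)
D(-(6 + 6))*E(3) = 0*(7*3) = 0*21 = 0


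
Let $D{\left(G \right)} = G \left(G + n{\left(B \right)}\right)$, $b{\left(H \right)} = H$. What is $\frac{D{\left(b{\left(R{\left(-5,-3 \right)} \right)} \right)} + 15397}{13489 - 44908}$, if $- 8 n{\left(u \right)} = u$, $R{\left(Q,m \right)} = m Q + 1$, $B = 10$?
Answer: $- \frac{1737}{3491} \approx -0.49757$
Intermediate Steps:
$R{\left(Q,m \right)} = 1 + Q m$ ($R{\left(Q,m \right)} = Q m + 1 = 1 + Q m$)
$n{\left(u \right)} = - \frac{u}{8}$
$D{\left(G \right)} = G \left(- \frac{5}{4} + G\right)$ ($D{\left(G \right)} = G \left(G - \frac{5}{4}\right) = G \left(- \frac{5}{4} + G\right)$)
$\frac{D{\left(b{\left(R{\left(-5,-3 \right)} \right)} \right)} + 15397}{13489 - 44908} = \frac{\frac{\left(1 - -15\right) \left(-5 + 4 \left(1 - -15\right)\right)}{4} + 15397}{13489 - 44908} = \frac{\frac{\left(1 + 15\right) \left(-5 + 4 \left(1 + 15\right)\right)}{4} + 15397}{-31419} = \left(\frac{1}{4} \cdot 16 \left(-5 + 4 \cdot 16\right) + 15397\right) \left(- \frac{1}{31419}\right) = \left(\frac{1}{4} \cdot 16 \left(-5 + 64\right) + 15397\right) \left(- \frac{1}{31419}\right) = \left(\frac{1}{4} \cdot 16 \cdot 59 + 15397\right) \left(- \frac{1}{31419}\right) = \left(236 + 15397\right) \left(- \frac{1}{31419}\right) = 15633 \left(- \frac{1}{31419}\right) = - \frac{1737}{3491}$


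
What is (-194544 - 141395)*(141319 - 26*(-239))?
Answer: -49562088487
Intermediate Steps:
(-194544 - 141395)*(141319 - 26*(-239)) = -335939*(141319 + 6214) = -335939*147533 = -49562088487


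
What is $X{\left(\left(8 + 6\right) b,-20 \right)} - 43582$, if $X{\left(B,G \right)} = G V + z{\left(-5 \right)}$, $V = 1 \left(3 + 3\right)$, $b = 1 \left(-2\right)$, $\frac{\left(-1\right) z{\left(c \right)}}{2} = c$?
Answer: $-43692$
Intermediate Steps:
$z{\left(c \right)} = - 2 c$
$b = -2$
$V = 6$ ($V = 1 \cdot 6 = 6$)
$X{\left(B,G \right)} = 10 + 6 G$ ($X{\left(B,G \right)} = G 6 - -10 = 6 G + 10 = 10 + 6 G$)
$X{\left(\left(8 + 6\right) b,-20 \right)} - 43582 = \left(10 + 6 \left(-20\right)\right) - 43582 = \left(10 - 120\right) - 43582 = -110 - 43582 = -43692$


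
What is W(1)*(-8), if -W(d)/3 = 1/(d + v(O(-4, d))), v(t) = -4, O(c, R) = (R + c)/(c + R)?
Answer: -8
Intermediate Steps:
O(c, R) = 1 (O(c, R) = (R + c)/(R + c) = 1)
W(d) = -3/(-4 + d) (W(d) = -3/(d - 4) = -3/(-4 + d))
W(1)*(-8) = -3/(-4 + 1)*(-8) = -3/(-3)*(-8) = -3*(-1/3)*(-8) = 1*(-8) = -8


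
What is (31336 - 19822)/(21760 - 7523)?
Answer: 11514/14237 ≈ 0.80874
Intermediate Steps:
(31336 - 19822)/(21760 - 7523) = 11514/14237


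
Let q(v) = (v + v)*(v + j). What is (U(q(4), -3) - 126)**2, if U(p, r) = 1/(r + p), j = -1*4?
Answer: 143641/9 ≈ 15960.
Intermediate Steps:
j = -4
q(v) = 2*v*(-4 + v) (q(v) = (v + v)*(v - 4) = (2*v)*(-4 + v) = 2*v*(-4 + v))
U(p, r) = 1/(p + r)
(U(q(4), -3) - 126)**2 = (1/(2*4*(-4 + 4) - 3) - 126)**2 = (1/(2*4*0 - 3) - 126)**2 = (1/(0 - 3) - 126)**2 = (1/(-3) - 126)**2 = (-1/3 - 126)**2 = (-379/3)**2 = 143641/9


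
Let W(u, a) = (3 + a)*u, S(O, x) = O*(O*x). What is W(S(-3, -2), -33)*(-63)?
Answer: -34020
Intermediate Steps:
S(O, x) = x*O**2
W(u, a) = u*(3 + a)
W(S(-3, -2), -33)*(-63) = ((-2*(-3)**2)*(3 - 33))*(-63) = (-2*9*(-30))*(-63) = -18*(-30)*(-63) = 540*(-63) = -34020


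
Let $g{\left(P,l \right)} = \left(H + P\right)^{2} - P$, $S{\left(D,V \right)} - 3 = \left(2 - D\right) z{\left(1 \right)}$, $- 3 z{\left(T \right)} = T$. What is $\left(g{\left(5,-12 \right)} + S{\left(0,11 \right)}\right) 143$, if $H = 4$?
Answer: $\frac{33605}{3} \approx 11202.0$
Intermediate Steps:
$z{\left(T \right)} = - \frac{T}{3}$
$S{\left(D,V \right)} = \frac{7}{3} + \frac{D}{3}$ ($S{\left(D,V \right)} = 3 + \left(2 - D\right) \left(\left(- \frac{1}{3}\right) 1\right) = 3 + \left(2 - D\right) \left(- \frac{1}{3}\right) = 3 + \left(- \frac{2}{3} + \frac{D}{3}\right) = \frac{7}{3} + \frac{D}{3}$)
$g{\left(P,l \right)} = \left(4 + P\right)^{2} - P$
$\left(g{\left(5,-12 \right)} + S{\left(0,11 \right)}\right) 143 = \left(\left(\left(4 + 5\right)^{2} - 5\right) + \left(\frac{7}{3} + \frac{1}{3} \cdot 0\right)\right) 143 = \left(\left(9^{2} - 5\right) + \left(\frac{7}{3} + 0\right)\right) 143 = \left(\left(81 - 5\right) + \frac{7}{3}\right) 143 = \left(76 + \frac{7}{3}\right) 143 = \frac{235}{3} \cdot 143 = \frac{33605}{3}$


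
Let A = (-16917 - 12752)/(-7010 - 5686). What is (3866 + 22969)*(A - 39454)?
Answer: -4480356527675/4232 ≈ -1.0587e+9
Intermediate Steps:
A = 29669/12696 (A = -29669/(-12696) = -29669*(-1/12696) = 29669/12696 ≈ 2.3369)
(3866 + 22969)*(A - 39454) = (3866 + 22969)*(29669/12696 - 39454) = 26835*(-500878315/12696) = -4480356527675/4232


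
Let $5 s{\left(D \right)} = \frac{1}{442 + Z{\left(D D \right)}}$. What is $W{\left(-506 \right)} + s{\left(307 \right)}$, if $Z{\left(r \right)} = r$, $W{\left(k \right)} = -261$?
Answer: $- \frac{123571754}{473455} \approx -261.0$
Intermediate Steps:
$s{\left(D \right)} = \frac{1}{5 \left(442 + D^{2}\right)}$ ($s{\left(D \right)} = \frac{1}{5 \left(442 + D D\right)} = \frac{1}{5 \left(442 + D^{2}\right)}$)
$W{\left(-506 \right)} + s{\left(307 \right)} = -261 + \frac{1}{5 \left(442 + 307^{2}\right)} = -261 + \frac{1}{5 \left(442 + 94249\right)} = -261 + \frac{1}{5 \cdot 94691} = -261 + \frac{1}{5} \cdot \frac{1}{94691} = -261 + \frac{1}{473455} = - \frac{123571754}{473455}$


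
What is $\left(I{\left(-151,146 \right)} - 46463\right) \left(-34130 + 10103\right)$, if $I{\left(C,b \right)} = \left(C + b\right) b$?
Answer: $1133906211$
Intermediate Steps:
$I{\left(C,b \right)} = b \left(C + b\right)$
$\left(I{\left(-151,146 \right)} - 46463\right) \left(-34130 + 10103\right) = \left(146 \left(-151 + 146\right) - 46463\right) \left(-34130 + 10103\right) = \left(146 \left(-5\right) - 46463\right) \left(-24027\right) = \left(-730 - 46463\right) \left(-24027\right) = \left(-47193\right) \left(-24027\right) = 1133906211$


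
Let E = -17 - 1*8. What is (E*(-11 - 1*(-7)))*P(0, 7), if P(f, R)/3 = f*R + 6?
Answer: 1800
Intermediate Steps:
P(f, R) = 18 + 3*R*f (P(f, R) = 3*(f*R + 6) = 3*(R*f + 6) = 3*(6 + R*f) = 18 + 3*R*f)
E = -25 (E = -17 - 8 = -25)
(E*(-11 - 1*(-7)))*P(0, 7) = (-25*(-11 - 1*(-7)))*(18 + 3*7*0) = (-25*(-11 + 7))*(18 + 0) = -25*(-4)*18 = 100*18 = 1800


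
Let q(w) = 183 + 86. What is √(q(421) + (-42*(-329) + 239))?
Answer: √14326 ≈ 119.69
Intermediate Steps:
q(w) = 269
√(q(421) + (-42*(-329) + 239)) = √(269 + (-42*(-329) + 239)) = √(269 + (13818 + 239)) = √(269 + 14057) = √14326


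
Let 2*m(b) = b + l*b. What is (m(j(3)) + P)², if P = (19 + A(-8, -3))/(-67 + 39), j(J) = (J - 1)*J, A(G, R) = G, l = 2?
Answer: 58081/784 ≈ 74.083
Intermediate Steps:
j(J) = J*(-1 + J) (j(J) = (-1 + J)*J = J*(-1 + J))
m(b) = 3*b/2 (m(b) = (b + 2*b)/2 = (3*b)/2 = 3*b/2)
P = -11/28 (P = (19 - 8)/(-67 + 39) = 11/(-28) = 11*(-1/28) = -11/28 ≈ -0.39286)
(m(j(3)) + P)² = (3*(3*(-1 + 3))/2 - 11/28)² = (3*(3*2)/2 - 11/28)² = ((3/2)*6 - 11/28)² = (9 - 11/28)² = (241/28)² = 58081/784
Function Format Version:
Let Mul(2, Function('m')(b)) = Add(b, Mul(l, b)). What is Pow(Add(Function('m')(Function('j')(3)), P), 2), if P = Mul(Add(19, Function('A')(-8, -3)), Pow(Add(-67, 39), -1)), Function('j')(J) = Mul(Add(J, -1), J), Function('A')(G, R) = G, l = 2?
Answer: Rational(58081, 784) ≈ 74.083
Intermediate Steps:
Function('j')(J) = Mul(J, Add(-1, J)) (Function('j')(J) = Mul(Add(-1, J), J) = Mul(J, Add(-1, J)))
Function('m')(b) = Mul(Rational(3, 2), b) (Function('m')(b) = Mul(Rational(1, 2), Add(b, Mul(2, b))) = Mul(Rational(1, 2), Mul(3, b)) = Mul(Rational(3, 2), b))
P = Rational(-11, 28) (P = Mul(Add(19, -8), Pow(Add(-67, 39), -1)) = Mul(11, Pow(-28, -1)) = Mul(11, Rational(-1, 28)) = Rational(-11, 28) ≈ -0.39286)
Pow(Add(Function('m')(Function('j')(3)), P), 2) = Pow(Add(Mul(Rational(3, 2), Mul(3, Add(-1, 3))), Rational(-11, 28)), 2) = Pow(Add(Mul(Rational(3, 2), Mul(3, 2)), Rational(-11, 28)), 2) = Pow(Add(Mul(Rational(3, 2), 6), Rational(-11, 28)), 2) = Pow(Add(9, Rational(-11, 28)), 2) = Pow(Rational(241, 28), 2) = Rational(58081, 784)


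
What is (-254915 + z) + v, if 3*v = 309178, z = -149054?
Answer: -902729/3 ≈ -3.0091e+5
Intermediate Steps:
v = 309178/3 (v = (⅓)*309178 = 309178/3 ≈ 1.0306e+5)
(-254915 + z) + v = (-254915 - 149054) + 309178/3 = -403969 + 309178/3 = -902729/3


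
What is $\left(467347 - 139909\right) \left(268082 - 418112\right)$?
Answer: $-49125523140$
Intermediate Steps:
$\left(467347 - 139909\right) \left(268082 - 418112\right) = 327438 \left(-150030\right) = -49125523140$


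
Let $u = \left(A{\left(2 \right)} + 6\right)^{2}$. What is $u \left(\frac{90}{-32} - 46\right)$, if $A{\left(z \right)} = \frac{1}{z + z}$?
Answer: $- \frac{488125}{256} \approx -1906.7$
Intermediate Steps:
$A{\left(z \right)} = \frac{1}{2 z}$
$u = \frac{625}{16}$ ($u = \left(\frac{1}{2 \cdot 2} + 6\right)^{2} = \left(\frac{1}{2} \cdot \frac{1}{2} + 6\right)^{2} = \left(\frac{1}{4} + 6\right)^{2} = \left(\frac{25}{4}\right)^{2} = \frac{625}{16} \approx 39.063$)
$u \left(\frac{90}{-32} - 46\right) = \frac{625 \left(\frac{90}{-32} - 46\right)}{16} = \frac{625 \left(90 \left(- \frac{1}{32}\right) - 46\right)}{16} = \frac{625 \left(- \frac{45}{16} - 46\right)}{16} = \frac{625}{16} \left(- \frac{781}{16}\right) = - \frac{488125}{256}$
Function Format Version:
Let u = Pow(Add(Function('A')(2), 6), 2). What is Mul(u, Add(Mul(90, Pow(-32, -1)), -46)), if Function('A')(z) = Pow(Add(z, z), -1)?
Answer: Rational(-488125, 256) ≈ -1906.7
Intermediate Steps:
Function('A')(z) = Mul(Rational(1, 2), Pow(z, -1)) (Function('A')(z) = Pow(Mul(2, z), -1) = Mul(Rational(1, 2), Pow(z, -1)))
u = Rational(625, 16) (u = Pow(Add(Mul(Rational(1, 2), Pow(2, -1)), 6), 2) = Pow(Add(Mul(Rational(1, 2), Rational(1, 2)), 6), 2) = Pow(Add(Rational(1, 4), 6), 2) = Pow(Rational(25, 4), 2) = Rational(625, 16) ≈ 39.063)
Mul(u, Add(Mul(90, Pow(-32, -1)), -46)) = Mul(Rational(625, 16), Add(Mul(90, Pow(-32, -1)), -46)) = Mul(Rational(625, 16), Add(Mul(90, Rational(-1, 32)), -46)) = Mul(Rational(625, 16), Add(Rational(-45, 16), -46)) = Mul(Rational(625, 16), Rational(-781, 16)) = Rational(-488125, 256)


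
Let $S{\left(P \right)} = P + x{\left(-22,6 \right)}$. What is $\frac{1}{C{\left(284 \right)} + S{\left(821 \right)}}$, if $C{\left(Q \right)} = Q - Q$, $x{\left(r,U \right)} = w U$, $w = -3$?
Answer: $\frac{1}{803} \approx 0.0012453$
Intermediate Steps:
$x{\left(r,U \right)} = - 3 U$
$S{\left(P \right)} = -18 + P$ ($S{\left(P \right)} = P - 18 = -18 + P$)
$C{\left(Q \right)} = 0$
$\frac{1}{C{\left(284 \right)} + S{\left(821 \right)}} = \frac{1}{0 + \left(-18 + 821\right)} = \frac{1}{0 + 803} = \frac{1}{803}$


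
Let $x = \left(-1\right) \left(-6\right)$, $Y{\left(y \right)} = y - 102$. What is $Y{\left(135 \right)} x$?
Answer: $198$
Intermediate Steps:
$Y{\left(y \right)} = -102 + y$ ($Y{\left(y \right)} = y - 102 = -102 + y$)
$x = 6$
$Y{\left(135 \right)} x = \left(-102 + 135\right) 6 = 33 \cdot 6 = 198$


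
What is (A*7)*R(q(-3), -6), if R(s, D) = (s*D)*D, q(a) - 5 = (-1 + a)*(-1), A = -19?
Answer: -43092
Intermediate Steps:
q(a) = 6 - a (q(a) = 5 + (-1 + a)*(-1) = 5 + (1 - a) = 6 - a)
R(s, D) = s*D² (R(s, D) = (D*s)*D = s*D²)
(A*7)*R(q(-3), -6) = (-19*7)*((6 - 1*(-3))*(-6)²) = -133*(6 + 3)*36 = -1197*36 = -133*324 = -43092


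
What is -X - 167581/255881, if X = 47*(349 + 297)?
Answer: -7769226503/255881 ≈ -30363.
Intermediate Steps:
X = 30362 (X = 47*646 = 30362)
-X - 167581/255881 = -1*30362 - 167581/255881 = -30362 - 167581*1/255881 = -30362 - 167581/255881 = -7769226503/255881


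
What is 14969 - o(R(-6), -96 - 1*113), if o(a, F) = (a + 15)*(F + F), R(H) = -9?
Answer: 17477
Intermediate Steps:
o(a, F) = 2*F*(15 + a) (o(a, F) = (15 + a)*(2*F) = 2*F*(15 + a))
14969 - o(R(-6), -96 - 1*113) = 14969 - 2*(-96 - 1*113)*(15 - 9) = 14969 - 2*(-96 - 113)*6 = 14969 - 2*(-209)*6 = 14969 - 1*(-2508) = 14969 + 2508 = 17477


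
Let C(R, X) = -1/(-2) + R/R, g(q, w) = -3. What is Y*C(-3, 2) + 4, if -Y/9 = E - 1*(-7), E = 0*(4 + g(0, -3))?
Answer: -181/2 ≈ -90.500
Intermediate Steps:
E = 0 (E = 0*(4 - 3) = 0*1 = 0)
C(R, X) = 3/2 (C(R, X) = -1*(-½) + 1 = ½ + 1 = 3/2)
Y = -63 (Y = -9*(0 - 1*(-7)) = -9*(0 + 7) = -9*7 = -63)
Y*C(-3, 2) + 4 = -63*3/2 + 4 = -189/2 + 4 = -181/2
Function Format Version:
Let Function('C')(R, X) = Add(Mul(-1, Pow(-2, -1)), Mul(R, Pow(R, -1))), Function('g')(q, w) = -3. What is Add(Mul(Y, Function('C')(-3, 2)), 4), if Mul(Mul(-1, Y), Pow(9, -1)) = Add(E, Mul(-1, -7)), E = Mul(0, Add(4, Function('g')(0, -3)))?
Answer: Rational(-181, 2) ≈ -90.500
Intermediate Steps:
E = 0 (E = Mul(0, Add(4, -3)) = Mul(0, 1) = 0)
Function('C')(R, X) = Rational(3, 2) (Function('C')(R, X) = Add(Mul(-1, Rational(-1, 2)), 1) = Add(Rational(1, 2), 1) = Rational(3, 2))
Y = -63 (Y = Mul(-9, Add(0, Mul(-1, -7))) = Mul(-9, Add(0, 7)) = Mul(-9, 7) = -63)
Add(Mul(Y, Function('C')(-3, 2)), 4) = Add(Mul(-63, Rational(3, 2)), 4) = Add(Rational(-189, 2), 4) = Rational(-181, 2)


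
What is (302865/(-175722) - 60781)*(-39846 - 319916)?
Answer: 640428030637369/29287 ≈ 2.1867e+10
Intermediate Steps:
(302865/(-175722) - 60781)*(-39846 - 319916) = (302865*(-1/175722) - 60781)*(-359762) = (-100955/58574 - 60781)*(-359762) = -3560287249/58574*(-359762) = 640428030637369/29287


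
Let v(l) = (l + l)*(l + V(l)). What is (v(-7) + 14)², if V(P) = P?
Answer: 44100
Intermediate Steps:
v(l) = 4*l² (v(l) = (l + l)*(l + l) = (2*l)*(2*l) = 4*l²)
(v(-7) + 14)² = (4*(-7)² + 14)² = (4*49 + 14)² = (196 + 14)² = 210² = 44100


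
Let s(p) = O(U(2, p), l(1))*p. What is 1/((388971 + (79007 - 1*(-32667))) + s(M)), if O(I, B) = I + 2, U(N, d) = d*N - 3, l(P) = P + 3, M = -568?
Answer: 1/1146461 ≈ 8.7225e-7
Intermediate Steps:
l(P) = 3 + P
U(N, d) = -3 + N*d (U(N, d) = N*d - 3 = -3 + N*d)
O(I, B) = 2 + I
s(p) = p*(-1 + 2*p) (s(p) = (2 + (-3 + 2*p))*p = (-1 + 2*p)*p = p*(-1 + 2*p))
1/((388971 + (79007 - 1*(-32667))) + s(M)) = 1/((388971 + (79007 - 1*(-32667))) - 568*(-1 + 2*(-568))) = 1/((388971 + (79007 + 32667)) - 568*(-1 - 1136)) = 1/((388971 + 111674) - 568*(-1137)) = 1/(500645 + 645816) = 1/1146461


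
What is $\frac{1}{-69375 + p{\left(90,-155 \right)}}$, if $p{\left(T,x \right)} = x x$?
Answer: $- \frac{1}{45350} \approx -2.2051 \cdot 10^{-5}$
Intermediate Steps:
$p{\left(T,x \right)} = x^{2}$
$\frac{1}{-69375 + p{\left(90,-155 \right)}} = \frac{1}{-69375 + \left(-155\right)^{2}} = \frac{1}{-69375 + 24025} = \frac{1}{-45350} = - \frac{1}{45350}$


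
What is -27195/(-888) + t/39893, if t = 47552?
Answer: 10154201/319144 ≈ 31.817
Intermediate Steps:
-27195/(-888) + t/39893 = -27195/(-888) + 47552/39893 = -27195*(-1/888) + 47552*(1/39893) = 245/8 + 47552/39893 = 10154201/319144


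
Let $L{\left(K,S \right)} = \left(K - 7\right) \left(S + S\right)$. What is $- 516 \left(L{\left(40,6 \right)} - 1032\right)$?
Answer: $328176$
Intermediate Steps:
$L{\left(K,S \right)} = 2 S \left(-7 + K\right)$ ($L{\left(K,S \right)} = \left(-7 + K\right) 2 S = 2 S \left(-7 + K\right)$)
$- 516 \left(L{\left(40,6 \right)} - 1032\right) = - 516 \left(2 \cdot 6 \left(-7 + 40\right) - 1032\right) = - 516 \left(2 \cdot 6 \cdot 33 - 1032\right) = - 516 \left(396 - 1032\right) = \left(-516\right) \left(-636\right) = 328176$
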